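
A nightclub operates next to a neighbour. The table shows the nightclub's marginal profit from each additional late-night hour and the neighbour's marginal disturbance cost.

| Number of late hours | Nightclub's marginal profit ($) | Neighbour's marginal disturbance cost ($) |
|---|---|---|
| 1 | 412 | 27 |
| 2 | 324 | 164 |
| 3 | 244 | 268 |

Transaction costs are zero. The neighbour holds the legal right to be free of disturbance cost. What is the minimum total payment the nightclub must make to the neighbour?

$191

Efficient level: marginal profit ≥ marginal disturbance cost through level 2, so k* = 2.
With the neighbour holding the right, the nightclub must at least compensate total damage at k*: 27 + 164 = 191.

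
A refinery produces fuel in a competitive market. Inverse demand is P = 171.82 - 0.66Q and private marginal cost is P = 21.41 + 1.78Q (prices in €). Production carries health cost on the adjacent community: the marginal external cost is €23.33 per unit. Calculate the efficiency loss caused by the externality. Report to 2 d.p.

DWL = €111.53

Market equilibrium (private): 21.41 + 1.78Q = 171.82 - 0.66Q → Q_m = 61.6434.
Social marginal cost = private MC + MEC = 44.74 + 1.78Q.
Set SMC = demand: 44.74 + 1.78Q = 171.82 - 0.66Q → Q* = 52.0820.
Between Q* and Q_m the wedge SMC − demand runs linearly from 0 to MEC(Q_m), so the loss is a triangle.
DWL = ½ × 9.5614 × 23.3300 = 111.5337.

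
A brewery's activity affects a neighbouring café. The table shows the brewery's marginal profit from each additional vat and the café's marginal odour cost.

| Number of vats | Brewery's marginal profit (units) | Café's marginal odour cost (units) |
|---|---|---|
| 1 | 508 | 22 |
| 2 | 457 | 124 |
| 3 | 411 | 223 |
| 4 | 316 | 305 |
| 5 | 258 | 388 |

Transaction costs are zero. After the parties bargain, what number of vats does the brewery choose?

4

Bargaining reaches the level where marginal profit last exceeds marginal odour cost.
That holds through level 4 (316 ≥ 305) but not at 5 (258 < 388).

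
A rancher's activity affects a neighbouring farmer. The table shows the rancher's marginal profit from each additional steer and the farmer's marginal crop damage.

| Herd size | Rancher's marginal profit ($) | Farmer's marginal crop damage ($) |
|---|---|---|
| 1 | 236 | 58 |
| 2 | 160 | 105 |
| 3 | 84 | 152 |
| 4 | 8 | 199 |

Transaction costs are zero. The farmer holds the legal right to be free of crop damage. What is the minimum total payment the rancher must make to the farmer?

Efficient level: marginal profit ≥ marginal crop damage through level 2, so k* = 2.
With the farmer holding the right, the rancher must at least compensate total damage at k*: 58 + 105 = 163.

$163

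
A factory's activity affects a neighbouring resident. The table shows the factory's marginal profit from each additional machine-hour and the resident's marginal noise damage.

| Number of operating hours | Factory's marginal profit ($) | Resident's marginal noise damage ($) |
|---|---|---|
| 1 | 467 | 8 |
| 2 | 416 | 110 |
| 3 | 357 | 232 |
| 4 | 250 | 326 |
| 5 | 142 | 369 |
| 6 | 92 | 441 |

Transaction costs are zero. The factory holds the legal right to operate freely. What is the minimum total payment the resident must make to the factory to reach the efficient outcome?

$484

Left alone the factory would choose level 6 (marginal profit stays positive).
Efficient level: k* = 3 (marginal profit ≥ marginal noise damage through 3).
The resident must at least cover the factory's forgone profit from cutting 6→3: 250 + 142 + 92 = 484.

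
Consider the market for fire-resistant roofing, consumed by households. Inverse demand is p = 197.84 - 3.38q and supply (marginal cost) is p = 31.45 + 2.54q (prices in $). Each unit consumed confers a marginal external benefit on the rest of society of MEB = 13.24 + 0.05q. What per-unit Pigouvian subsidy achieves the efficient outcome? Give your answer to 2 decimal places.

subsidy = $14.77 per unit

Social marginal benefit = demand + MEB = 211.08 - 3.33q.
Set SMB = MC: 211.08 - 3.33q = 31.45 + 2.54q → q* = 30.6014.
The Pigouvian subsidy equals MEB at q*: 13.24 + 0.05×30.6014 = 14.7701.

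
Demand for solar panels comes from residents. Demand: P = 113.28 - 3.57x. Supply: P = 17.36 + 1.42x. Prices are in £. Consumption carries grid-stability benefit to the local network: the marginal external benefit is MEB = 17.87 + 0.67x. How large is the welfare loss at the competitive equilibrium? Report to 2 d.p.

Market equilibrium (private): 17.36 + 1.42x = 113.28 - 3.57x → x_m = 19.2224.
Social marginal benefit = demand + MEB = 131.15 - 2.90x.
Set SMB = MC: 131.15 - 2.90x = 17.36 + 1.42x → x* = 26.3403.
The loss is the area between SMB and MC from x* to x_m; with linear curves that's a triangle of height MEB(x_m).
DWL = ½ × 7.1179 × 30.7490 = 109.4342.

DWL = £109.43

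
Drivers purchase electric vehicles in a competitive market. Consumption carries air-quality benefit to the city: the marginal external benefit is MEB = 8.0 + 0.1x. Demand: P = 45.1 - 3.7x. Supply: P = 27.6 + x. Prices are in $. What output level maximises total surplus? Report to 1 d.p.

x* = 5.5

Social marginal benefit = demand + MEB = 53.1 - 3.6x.
Set SMB = MC: 53.1 - 3.6x = 27.6 + x → x* = 5.5435.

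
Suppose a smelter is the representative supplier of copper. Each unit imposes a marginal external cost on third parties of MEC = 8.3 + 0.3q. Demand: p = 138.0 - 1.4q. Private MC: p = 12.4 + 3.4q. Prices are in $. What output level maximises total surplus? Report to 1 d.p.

Social marginal cost = private MC + MEC = 20.7 + 3.7q.
Set SMC = demand: 20.7 + 3.7q = 138.0 - 1.4q → q* = 23.0000.

q* = 23.0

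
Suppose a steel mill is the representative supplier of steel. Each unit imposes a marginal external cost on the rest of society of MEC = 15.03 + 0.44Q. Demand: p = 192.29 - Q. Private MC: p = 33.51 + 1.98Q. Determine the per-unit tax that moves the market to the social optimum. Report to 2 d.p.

tax = 33.52 per unit

Social marginal cost = private MC + MEC = 48.54 + 2.42Q.
Set SMC = demand: 48.54 + 2.42Q = 192.29 - Q → Q* = 42.0322.
The Pigouvian tax equals MEC at Q*: 15.03 + 0.44×42.0322 = 33.5242.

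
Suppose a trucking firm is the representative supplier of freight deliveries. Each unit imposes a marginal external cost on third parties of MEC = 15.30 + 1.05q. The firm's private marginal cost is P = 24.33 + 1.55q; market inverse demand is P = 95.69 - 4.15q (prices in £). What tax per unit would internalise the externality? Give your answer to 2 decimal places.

Social marginal cost = private MC + MEC = 39.63 + 2.60q.
Set SMC = demand: 39.63 + 2.60q = 95.69 - 4.15q → q* = 8.3052.
The Pigouvian tax equals MEC at q*: 15.30 + 1.05×8.3052 = 24.0205.

tax = £24.02 per unit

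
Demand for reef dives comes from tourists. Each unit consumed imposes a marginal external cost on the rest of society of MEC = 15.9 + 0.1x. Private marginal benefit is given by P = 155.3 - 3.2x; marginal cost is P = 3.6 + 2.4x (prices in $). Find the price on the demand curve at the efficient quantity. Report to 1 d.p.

Social marginal benefit = demand − MEC = 139.4 - 3.3x.
Set SMB = MC: 139.4 - 3.3x = 3.6 + 2.4x → x* = 23.8246.
Consumer price on the demand curve at x*: 155.3 − 3.2×23.8246 = 79.0613.

P = $79.1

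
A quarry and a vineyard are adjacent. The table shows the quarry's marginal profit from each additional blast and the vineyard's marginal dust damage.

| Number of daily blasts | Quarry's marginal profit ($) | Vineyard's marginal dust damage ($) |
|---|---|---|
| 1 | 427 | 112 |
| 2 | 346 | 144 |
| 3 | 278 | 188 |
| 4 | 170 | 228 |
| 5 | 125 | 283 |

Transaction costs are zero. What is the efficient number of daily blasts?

3

Bargaining reaches the level where marginal profit last exceeds marginal dust damage.
That holds through level 3 (278 ≥ 188) but not at 4 (170 < 228).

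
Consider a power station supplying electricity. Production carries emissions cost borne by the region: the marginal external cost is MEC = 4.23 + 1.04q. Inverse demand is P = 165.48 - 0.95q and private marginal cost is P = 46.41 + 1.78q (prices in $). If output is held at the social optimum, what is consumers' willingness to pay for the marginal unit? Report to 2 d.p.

P = $136.54

Social marginal cost = private MC + MEC = 50.64 + 2.82q.
Set SMC = demand: 50.64 + 2.82q = 165.48 - 0.95q → q* = 30.4615.
Consumer price on the demand curve at q*: 165.48 − 0.95×30.4615 = 136.5416.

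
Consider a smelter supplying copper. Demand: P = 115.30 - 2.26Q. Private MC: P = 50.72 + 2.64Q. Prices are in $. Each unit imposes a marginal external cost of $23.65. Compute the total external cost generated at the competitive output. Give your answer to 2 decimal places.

$311.70

Market equilibrium (private): 50.72 + 2.64Q = 115.30 - 2.26Q → Q_m = 13.1796.
Total external cost = MEC × Q_m = 23.65 × 13.1796 = 311.6975.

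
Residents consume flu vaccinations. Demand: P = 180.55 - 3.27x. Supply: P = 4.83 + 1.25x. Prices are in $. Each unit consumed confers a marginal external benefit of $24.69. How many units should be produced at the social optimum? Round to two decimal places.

x* = 44.34

Social marginal benefit = demand + MEB = 205.24 - 3.27x.
Set SMB = MC: 205.24 - 3.27x = 4.83 + 1.25x → x* = 44.3385.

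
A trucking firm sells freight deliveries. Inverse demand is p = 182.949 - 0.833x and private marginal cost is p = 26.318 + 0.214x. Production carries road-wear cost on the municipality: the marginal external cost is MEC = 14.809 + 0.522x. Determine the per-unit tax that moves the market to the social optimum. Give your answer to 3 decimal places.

tax = 61.993 per unit

Social marginal cost = private MC + MEC = 41.127 + 0.736x.
Set SMC = demand: 41.127 + 0.736x = 182.949 - 0.833x → x* = 90.3901.
The Pigouvian tax equals MEC at x*: 14.809 + 0.522×90.3901 = 61.9926.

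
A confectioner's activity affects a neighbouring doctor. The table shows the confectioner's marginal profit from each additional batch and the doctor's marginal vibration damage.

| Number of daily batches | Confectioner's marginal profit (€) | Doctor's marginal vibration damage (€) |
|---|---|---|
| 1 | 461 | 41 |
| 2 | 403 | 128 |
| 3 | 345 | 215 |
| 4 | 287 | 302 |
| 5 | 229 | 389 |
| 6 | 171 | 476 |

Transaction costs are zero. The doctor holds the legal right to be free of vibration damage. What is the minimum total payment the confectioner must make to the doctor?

€384

Efficient level: marginal profit ≥ marginal vibration damage through level 3, so k* = 3.
With the doctor holding the right, the confectioner must at least compensate total damage at k*: 41 + 128 + 215 = 384.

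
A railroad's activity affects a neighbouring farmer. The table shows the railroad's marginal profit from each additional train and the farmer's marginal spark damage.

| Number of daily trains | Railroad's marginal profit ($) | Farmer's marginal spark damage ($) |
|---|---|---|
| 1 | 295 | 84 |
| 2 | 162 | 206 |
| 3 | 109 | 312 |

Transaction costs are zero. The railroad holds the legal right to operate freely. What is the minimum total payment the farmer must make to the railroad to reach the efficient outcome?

$271

Left alone the railroad would choose level 3 (marginal profit stays positive).
Efficient level: k* = 1 (marginal profit ≥ marginal spark damage through 1).
The farmer must at least cover the railroad's forgone profit from cutting 3→1: 162 + 109 = 271.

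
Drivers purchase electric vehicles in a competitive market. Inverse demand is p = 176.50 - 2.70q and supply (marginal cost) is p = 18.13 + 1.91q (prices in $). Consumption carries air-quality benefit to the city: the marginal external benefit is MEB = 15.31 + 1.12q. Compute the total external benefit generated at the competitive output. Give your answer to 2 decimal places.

Market equilibrium (private): 18.13 + 1.91q = 176.50 - 2.70q → q_m = 34.3536.
Total external benefit = ∫₀^{q_m} (15.31 + 1.12q) dq = 15.31×34.3536 + ½×1.12×34.3536² = 1186.8487.

$1186.85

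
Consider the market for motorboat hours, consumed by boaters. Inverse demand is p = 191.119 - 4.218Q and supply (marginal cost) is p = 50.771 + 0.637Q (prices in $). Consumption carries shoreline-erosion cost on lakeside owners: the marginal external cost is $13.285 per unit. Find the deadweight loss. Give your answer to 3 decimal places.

Market equilibrium (private): 50.771 + 0.637Q = 191.119 - 4.218Q → Q_m = 28.9079.
Social marginal benefit = demand − MEC = 177.834 - 4.218Q.
Set SMB = MC: 177.834 - 4.218Q = 50.771 + 0.637Q → Q* = 26.1716.
Between Q* and Q_m the wedge MC − SMB runs linearly from 0 to MEC(Q_m), so the loss is a triangle.
DWL = ½ × 2.7363 × 13.2850 = 18.1759.

DWL = $18.176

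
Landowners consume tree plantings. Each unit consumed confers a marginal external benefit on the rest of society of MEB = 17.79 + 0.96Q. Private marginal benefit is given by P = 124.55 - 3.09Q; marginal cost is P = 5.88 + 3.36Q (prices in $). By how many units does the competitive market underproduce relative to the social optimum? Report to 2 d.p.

Market equilibrium (private): 5.88 + 3.36Q = 124.55 - 3.09Q → Q_m = 18.3984.
Social marginal benefit = demand + MEB = 142.34 - 2.13Q.
Set SMB = MC: 142.34 - 2.13Q = 5.88 + 3.36Q → Q* = 24.8561.
Gap = |18.3984 − 24.8561| = 6.4577.

6.46 units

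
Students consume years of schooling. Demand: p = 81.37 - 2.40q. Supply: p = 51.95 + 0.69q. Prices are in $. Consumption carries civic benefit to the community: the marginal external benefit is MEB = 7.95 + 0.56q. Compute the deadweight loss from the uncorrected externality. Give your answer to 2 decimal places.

DWL = $34.86

Market equilibrium (private): 51.95 + 0.69q = 81.37 - 2.40q → q_m = 9.5210.
Social marginal benefit = demand + MEB = 89.32 - 1.84q.
Set SMB = MC: 89.32 - 1.84q = 51.95 + 0.69q → q* = 14.7708.
Between q* and q_m the wedge SMB − MC runs linearly from 0 to MEB(q_m), so the loss is a triangle.
DWL = ½ × 5.2498 × 13.2818 = 34.8634.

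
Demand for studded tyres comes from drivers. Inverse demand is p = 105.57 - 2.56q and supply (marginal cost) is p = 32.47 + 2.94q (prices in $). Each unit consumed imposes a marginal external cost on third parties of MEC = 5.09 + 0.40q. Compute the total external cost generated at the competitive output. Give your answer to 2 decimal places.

Market equilibrium (private): 32.47 + 2.94q = 105.57 - 2.56q → q_m = 13.2909.
Total external cost = ∫₀^{q_m} (5.09 + 0.40q) dq = 5.09×13.2909 + ½×0.40×13.2909² = 102.9803.

$102.98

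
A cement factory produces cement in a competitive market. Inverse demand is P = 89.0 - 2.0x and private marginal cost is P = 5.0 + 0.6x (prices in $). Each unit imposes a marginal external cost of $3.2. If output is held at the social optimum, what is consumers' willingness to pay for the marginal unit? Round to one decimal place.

P = $26.8

Social marginal cost = private MC + MEC = 8.2 + 0.6x.
Set SMC = demand: 8.2 + 0.6x = 89.0 - 2.0x → x* = 31.0769.
Consumer price on the demand curve at x*: 89.0 − 2.0×31.0769 = 26.8462.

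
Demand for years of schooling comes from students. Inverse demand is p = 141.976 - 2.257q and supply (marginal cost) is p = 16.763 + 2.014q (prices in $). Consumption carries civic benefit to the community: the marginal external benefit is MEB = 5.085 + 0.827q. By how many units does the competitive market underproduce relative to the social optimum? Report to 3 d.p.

8.516 units

Market equilibrium (private): 16.763 + 2.014q = 141.976 - 2.257q → q_m = 29.3170.
Social marginal benefit = demand + MEB = 147.061 - 1.430q.
Set SMB = MC: 147.061 - 1.430q = 16.763 + 2.014q → q* = 37.8333.
Gap = |29.3170 − 37.8333| = 8.5163.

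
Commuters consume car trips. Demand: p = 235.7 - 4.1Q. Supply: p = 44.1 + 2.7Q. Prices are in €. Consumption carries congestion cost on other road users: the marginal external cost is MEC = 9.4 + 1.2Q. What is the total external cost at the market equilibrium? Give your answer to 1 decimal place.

Market equilibrium (private): 44.1 + 2.7Q = 235.7 - 4.1Q → Q_m = 28.1765.
Total external cost = ∫₀^{Q_m} (9.4 + 1.2Q) dQ = 9.4×28.1765 + ½×1.2×28.1765² = 741.2082.

€741.2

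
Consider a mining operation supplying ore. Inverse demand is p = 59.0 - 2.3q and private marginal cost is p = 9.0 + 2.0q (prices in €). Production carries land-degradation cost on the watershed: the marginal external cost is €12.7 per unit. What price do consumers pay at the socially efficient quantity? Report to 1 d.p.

Social marginal cost = private MC + MEC = 21.7 + 2.0q.
Set SMC = demand: 21.7 + 2.0q = 59.0 - 2.3q → q* = 8.6744.
Consumer price on the demand curve at q*: 59.0 − 2.3×8.6744 = 39.0489.

P = €39.0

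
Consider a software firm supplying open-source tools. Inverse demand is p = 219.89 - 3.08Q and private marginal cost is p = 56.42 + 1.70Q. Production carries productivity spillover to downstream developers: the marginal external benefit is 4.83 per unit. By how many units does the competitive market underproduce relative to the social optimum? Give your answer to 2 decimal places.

1.01 units

Market equilibrium (private): 56.42 + 1.70Q = 219.89 - 3.08Q → Q_m = 34.1987.
Social marginal cost = private MC − MEB = 51.59 + 1.70Q.
Set SMC = demand: 51.59 + 1.70Q = 219.89 - 3.08Q → Q* = 35.2092.
Gap = |34.1987 − 35.2092| = 1.0105.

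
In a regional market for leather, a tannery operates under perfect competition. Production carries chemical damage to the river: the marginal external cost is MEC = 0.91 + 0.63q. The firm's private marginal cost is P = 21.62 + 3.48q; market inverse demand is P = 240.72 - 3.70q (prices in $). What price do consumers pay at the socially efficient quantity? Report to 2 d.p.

P = $137.35

Social marginal cost = private MC + MEC = 22.53 + 4.11q.
Set SMC = demand: 22.53 + 4.11q = 240.72 - 3.70q → q* = 27.9373.
Consumer price on the demand curve at q*: 240.72 − 3.70×27.9373 = 137.3520.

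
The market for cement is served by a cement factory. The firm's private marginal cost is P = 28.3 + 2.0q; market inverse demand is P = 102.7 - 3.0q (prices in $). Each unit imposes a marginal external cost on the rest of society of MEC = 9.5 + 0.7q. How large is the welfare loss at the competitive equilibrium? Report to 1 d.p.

Market equilibrium (private): 28.3 + 2.0q = 102.7 - 3.0q → q_m = 14.8800.
Social marginal cost = private MC + MEC = 37.8 + 2.7q.
Set SMC = demand: 37.8 + 2.7q = 102.7 - 3.0q → q* = 11.3860.
Height of the DWL triangle at q_m is SMC(q_m) − demand(q_m) = MEC(q_m) = 19.9160.
DWL = ½ × 3.4940 × 19.9160 = 34.7933.

DWL = $34.8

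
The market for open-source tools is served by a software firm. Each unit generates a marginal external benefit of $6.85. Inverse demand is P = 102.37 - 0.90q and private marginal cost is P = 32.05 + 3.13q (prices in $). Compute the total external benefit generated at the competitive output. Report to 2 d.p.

Market equilibrium (private): 32.05 + 3.13q = 102.37 - 0.90q → q_m = 17.4491.
Total external benefit = MEB × q_m = 6.85 × 17.4491 = 119.5263.

$119.53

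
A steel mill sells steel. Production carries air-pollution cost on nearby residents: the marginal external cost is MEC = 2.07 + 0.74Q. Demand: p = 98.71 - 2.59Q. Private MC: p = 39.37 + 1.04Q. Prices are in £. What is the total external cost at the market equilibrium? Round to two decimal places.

£132.71

Market equilibrium (private): 39.37 + 1.04Q = 98.71 - 2.59Q → Q_m = 16.3471.
Total external cost = ∫₀^{Q_m} (2.07 + 0.74Q) dQ = 2.07×16.3471 + ½×0.74×16.3471² = 132.7127.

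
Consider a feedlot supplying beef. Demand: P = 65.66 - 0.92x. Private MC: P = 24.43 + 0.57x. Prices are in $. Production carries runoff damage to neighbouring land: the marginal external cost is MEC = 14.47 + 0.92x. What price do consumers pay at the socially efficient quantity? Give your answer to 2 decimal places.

P = $55.44

Social marginal cost = private MC + MEC = 38.90 + 1.49x.
Set SMC = demand: 38.90 + 1.49x = 65.66 - 0.92x → x* = 11.1037.
Consumer price on the demand curve at x*: 65.66 − 0.92×11.1037 = 55.4446.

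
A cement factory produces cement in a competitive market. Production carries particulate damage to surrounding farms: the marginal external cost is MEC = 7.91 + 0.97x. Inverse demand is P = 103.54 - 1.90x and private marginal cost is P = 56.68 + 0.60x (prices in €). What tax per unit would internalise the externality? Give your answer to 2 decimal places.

tax = €18.80 per unit

Social marginal cost = private MC + MEC = 64.59 + 1.57x.
Set SMC = demand: 64.59 + 1.57x = 103.54 - 1.90x → x* = 11.2248.
The Pigouvian tax equals MEC at x*: 7.91 + 0.97×11.2248 = 18.7981.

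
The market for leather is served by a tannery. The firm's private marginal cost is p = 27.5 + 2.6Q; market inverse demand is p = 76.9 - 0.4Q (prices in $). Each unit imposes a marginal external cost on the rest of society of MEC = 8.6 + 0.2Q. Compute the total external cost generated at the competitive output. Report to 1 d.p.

Market equilibrium (private): 27.5 + 2.6Q = 76.9 - 0.4Q → Q_m = 16.4667.
Total external cost = ∫₀^{Q_m} (8.6 + 0.2Q) dQ = 8.6×16.4667 + ½×0.2×16.4667² = 168.7288.

$168.7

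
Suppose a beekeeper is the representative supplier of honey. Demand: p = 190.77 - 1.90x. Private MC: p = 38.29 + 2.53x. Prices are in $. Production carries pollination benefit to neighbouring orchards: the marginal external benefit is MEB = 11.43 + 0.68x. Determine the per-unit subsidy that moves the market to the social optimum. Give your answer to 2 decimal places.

Social marginal cost = private MC − MEB = 26.86 + 1.85x.
Set SMC = demand: 26.86 + 1.85x = 190.77 - 1.90x → x* = 43.7093.
The Pigouvian subsidy equals MEB at x*: 11.43 + 0.68×43.7093 = 41.1523.

subsidy = $41.15 per unit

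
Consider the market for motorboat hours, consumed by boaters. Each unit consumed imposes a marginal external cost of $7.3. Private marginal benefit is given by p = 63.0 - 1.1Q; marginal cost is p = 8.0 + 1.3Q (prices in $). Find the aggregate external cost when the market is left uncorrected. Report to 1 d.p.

Market equilibrium (private): 8.0 + 1.3Q = 63.0 - 1.1Q → Q_m = 22.9167.
Total external cost = MEC × Q_m = 7.3 × 22.9167 = 167.2919.

$167.3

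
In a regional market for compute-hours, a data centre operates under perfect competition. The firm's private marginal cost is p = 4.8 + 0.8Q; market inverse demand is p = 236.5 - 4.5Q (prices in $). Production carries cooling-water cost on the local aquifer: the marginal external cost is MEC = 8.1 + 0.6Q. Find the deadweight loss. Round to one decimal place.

Market equilibrium (private): 4.8 + 0.8Q = 236.5 - 4.5Q → Q_m = 43.7170.
Social marginal cost = private MC + MEC = 12.9 + 1.4Q.
Set SMC = demand: 12.9 + 1.4Q = 236.5 - 4.5Q → Q* = 37.8983.
Between Q* and Q_m the wedge SMC − demand runs linearly from 0 to MEC(Q_m), so the loss is a triangle.
DWL = ½ × 5.8187 × 34.3302 = 99.8786.

DWL = $99.9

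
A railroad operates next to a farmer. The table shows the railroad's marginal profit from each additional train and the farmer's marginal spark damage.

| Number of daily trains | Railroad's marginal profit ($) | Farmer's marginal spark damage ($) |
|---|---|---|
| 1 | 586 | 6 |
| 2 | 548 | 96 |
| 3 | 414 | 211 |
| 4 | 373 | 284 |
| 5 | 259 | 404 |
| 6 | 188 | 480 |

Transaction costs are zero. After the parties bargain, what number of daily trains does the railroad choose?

4

Bargaining reaches the level where marginal profit last exceeds marginal spark damage.
That holds through level 4 (373 ≥ 284) but not at 5 (259 < 404).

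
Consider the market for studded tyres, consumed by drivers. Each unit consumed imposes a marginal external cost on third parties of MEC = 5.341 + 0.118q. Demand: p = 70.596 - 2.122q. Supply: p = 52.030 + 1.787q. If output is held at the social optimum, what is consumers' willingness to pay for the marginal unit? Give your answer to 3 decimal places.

P = 63.627

Social marginal benefit = demand − MEC = 65.255 - 2.240q.
Set SMB = MC: 65.255 - 2.240q = 52.030 + 1.787q → q* = 3.2841.
Consumer price on the demand curve at q*: 70.596 − 2.122×3.2841 = 63.6271.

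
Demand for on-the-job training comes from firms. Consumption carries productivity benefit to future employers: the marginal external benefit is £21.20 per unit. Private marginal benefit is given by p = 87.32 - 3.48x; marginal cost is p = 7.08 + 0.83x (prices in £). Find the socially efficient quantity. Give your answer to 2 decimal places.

x* = 23.54

Social marginal benefit = demand + MEB = 108.52 - 3.48x.
Set SMB = MC: 108.52 - 3.48x = 7.08 + 0.83x → x* = 23.5360.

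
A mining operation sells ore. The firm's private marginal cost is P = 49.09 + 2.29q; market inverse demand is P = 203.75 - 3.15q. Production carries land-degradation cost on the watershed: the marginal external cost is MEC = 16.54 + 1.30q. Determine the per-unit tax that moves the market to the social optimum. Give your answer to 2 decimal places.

Social marginal cost = private MC + MEC = 65.63 + 3.59q.
Set SMC = demand: 65.63 + 3.59q = 203.75 - 3.15q → q* = 20.4926.
The Pigouvian tax equals MEC at q*: 16.54 + 1.30×20.4926 = 43.1804.

tax = 43.18 per unit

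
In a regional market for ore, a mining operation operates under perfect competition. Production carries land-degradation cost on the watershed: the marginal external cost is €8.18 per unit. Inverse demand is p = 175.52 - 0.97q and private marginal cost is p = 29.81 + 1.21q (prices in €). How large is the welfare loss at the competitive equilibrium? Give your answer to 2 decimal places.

DWL = €15.35

Market equilibrium (private): 29.81 + 1.21q = 175.52 - 0.97q → q_m = 66.8394.
Social marginal cost = private MC + MEC = 37.99 + 1.21q.
Set SMC = demand: 37.99 + 1.21q = 175.52 - 0.97q → q* = 63.0872.
Between q* and q_m the wedge SMC − demand runs linearly from 0 to MEC(q_m), so the loss is a triangle.
DWL = ½ × 3.7522 × 8.1800 = 15.3465.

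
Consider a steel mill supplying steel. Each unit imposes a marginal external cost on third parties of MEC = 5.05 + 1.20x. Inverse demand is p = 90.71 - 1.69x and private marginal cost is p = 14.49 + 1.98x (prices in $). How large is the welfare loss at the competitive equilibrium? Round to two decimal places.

DWL = $92.23

Market equilibrium (private): 14.49 + 1.98x = 90.71 - 1.69x → x_m = 20.7684.
Social marginal cost = private MC + MEC = 19.54 + 3.18x.
Set SMC = demand: 19.54 + 3.18x = 90.71 - 1.69x → x* = 14.6140.
Height of the DWL triangle at x_m is SMC(x_m) − demand(x_m) = MEC(x_m) = 29.9721.
DWL = ½ × 6.1544 × 29.9721 = 92.2301.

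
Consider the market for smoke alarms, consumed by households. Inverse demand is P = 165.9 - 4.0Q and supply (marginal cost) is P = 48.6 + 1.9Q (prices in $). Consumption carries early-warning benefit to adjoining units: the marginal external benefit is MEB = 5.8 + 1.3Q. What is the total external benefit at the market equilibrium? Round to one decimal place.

$372.2

Market equilibrium (private): 48.6 + 1.9Q = 165.9 - 4.0Q → Q_m = 19.8814.
Total external benefit = ∫₀^{Q_m} (5.8 + 1.3Q) dQ = 5.8×19.8814 + ½×1.3×19.8814² = 372.2377.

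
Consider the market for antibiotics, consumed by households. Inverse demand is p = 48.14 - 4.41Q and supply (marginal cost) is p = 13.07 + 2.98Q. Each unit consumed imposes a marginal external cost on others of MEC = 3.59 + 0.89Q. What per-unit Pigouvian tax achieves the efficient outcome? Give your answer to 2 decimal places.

Social marginal benefit = demand − MEC = 44.55 - 5.30Q.
Set SMB = MC: 44.55 - 5.30Q = 13.07 + 2.98Q → Q* = 3.8019.
The Pigouvian tax equals MEC at Q*: 3.59 + 0.89×3.8019 = 6.9737.

tax = 6.97 per unit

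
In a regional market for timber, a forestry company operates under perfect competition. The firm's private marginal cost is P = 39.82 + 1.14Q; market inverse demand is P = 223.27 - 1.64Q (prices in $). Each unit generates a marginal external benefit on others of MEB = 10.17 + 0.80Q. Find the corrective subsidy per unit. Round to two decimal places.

Social marginal cost = private MC − MEB = 29.65 + 0.34Q.
Set SMC = demand: 29.65 + 0.34Q = 223.27 - 1.64Q → Q* = 97.7879.
The Pigouvian subsidy equals MEB at Q*: 10.17 + 0.80×97.7879 = 88.4003.

subsidy = $88.40 per unit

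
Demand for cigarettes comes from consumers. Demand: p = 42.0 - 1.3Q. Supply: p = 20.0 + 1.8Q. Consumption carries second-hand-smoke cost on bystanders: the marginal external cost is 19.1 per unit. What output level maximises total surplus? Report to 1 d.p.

Q* = 0.9

Social marginal benefit = demand − MEC = 22.9 - 1.3Q.
Set SMB = MC: 22.9 - 1.3Q = 20.0 + 1.8Q → Q* = 0.9355.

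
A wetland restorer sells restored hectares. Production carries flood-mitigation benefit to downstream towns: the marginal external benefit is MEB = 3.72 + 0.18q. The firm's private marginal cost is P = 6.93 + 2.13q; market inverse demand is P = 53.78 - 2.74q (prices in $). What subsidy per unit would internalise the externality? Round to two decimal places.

subsidy = $5.66 per unit

Social marginal cost = private MC − MEB = 3.21 + 1.95q.
Set SMC = demand: 3.21 + 1.95q = 53.78 - 2.74q → q* = 10.7825.
The Pigouvian subsidy equals MEB at q*: 3.72 + 0.18×10.7825 = 5.6609.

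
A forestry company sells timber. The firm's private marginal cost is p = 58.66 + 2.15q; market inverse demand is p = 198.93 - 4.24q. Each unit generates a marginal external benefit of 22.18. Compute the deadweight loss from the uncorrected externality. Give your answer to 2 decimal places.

Market equilibrium (private): 58.66 + 2.15q = 198.93 - 4.24q → q_m = 21.9515.
Social marginal cost = private MC − MEB = 36.48 + 2.15q.
Set SMC = demand: 36.48 + 2.15q = 198.93 - 4.24q → q* = 25.4225.
Between q* and q_m the wedge demand − SMC runs linearly from 0 to MEB(q_m), so the loss is a triangle.
DWL = ½ × 3.4710 × 22.1800 = 38.4934.

DWL = 38.49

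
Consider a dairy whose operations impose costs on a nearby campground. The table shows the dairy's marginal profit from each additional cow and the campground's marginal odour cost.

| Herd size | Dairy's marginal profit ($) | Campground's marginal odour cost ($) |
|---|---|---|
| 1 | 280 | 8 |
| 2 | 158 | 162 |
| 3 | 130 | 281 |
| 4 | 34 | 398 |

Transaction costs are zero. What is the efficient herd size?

Bargaining reaches the level where marginal profit last exceeds marginal odour cost.
That holds through level 1 (280 ≥ 8) but not at 2 (158 < 162).

1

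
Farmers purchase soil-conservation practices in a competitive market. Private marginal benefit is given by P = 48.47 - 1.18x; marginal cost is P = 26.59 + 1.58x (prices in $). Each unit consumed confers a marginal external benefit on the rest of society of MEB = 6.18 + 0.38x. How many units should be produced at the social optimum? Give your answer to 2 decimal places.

x* = 11.79

Social marginal benefit = demand + MEB = 54.65 - 0.80x.
Set SMB = MC: 54.65 - 0.80x = 26.59 + 1.58x → x* = 11.7899.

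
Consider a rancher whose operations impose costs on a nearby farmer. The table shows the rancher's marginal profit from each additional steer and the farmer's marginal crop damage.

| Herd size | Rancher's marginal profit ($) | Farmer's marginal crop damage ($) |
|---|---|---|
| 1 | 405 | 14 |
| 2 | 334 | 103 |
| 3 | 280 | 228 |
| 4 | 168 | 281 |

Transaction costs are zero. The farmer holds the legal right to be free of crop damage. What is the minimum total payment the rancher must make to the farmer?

Efficient level: marginal profit ≥ marginal crop damage through level 3, so k* = 3.
With the farmer holding the right, the rancher must at least compensate total damage at k*: 14 + 103 + 228 = 345.

$345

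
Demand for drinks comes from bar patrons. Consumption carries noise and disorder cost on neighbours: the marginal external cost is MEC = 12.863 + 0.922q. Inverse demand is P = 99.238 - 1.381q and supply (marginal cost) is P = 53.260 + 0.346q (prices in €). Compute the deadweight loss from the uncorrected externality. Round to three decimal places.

Market equilibrium (private): 53.260 + 0.346q = 99.238 - 1.381q → q_m = 26.6230.
Social marginal benefit = demand − MEC = 86.375 - 2.303q.
Set SMB = MC: 86.375 - 2.303q = 53.260 + 0.346q → q* = 12.5009.
The loss is the area between SMB and MC from q* to q_m; with linear curves that's a triangle of height MEC(q_m).
DWL = ½ × 14.1221 × 37.4094 = 264.1496.

DWL = €264.150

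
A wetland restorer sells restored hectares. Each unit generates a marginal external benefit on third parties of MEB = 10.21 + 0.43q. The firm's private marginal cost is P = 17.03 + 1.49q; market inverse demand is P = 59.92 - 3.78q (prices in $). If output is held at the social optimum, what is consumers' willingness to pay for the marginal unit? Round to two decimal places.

P = $18.45

Social marginal cost = private MC − MEB = 6.82 + 1.06q.
Set SMC = demand: 6.82 + 1.06q = 59.92 - 3.78q → q* = 10.9711.
Consumer price on the demand curve at q*: 59.92 − 3.78×10.9711 = 18.4492.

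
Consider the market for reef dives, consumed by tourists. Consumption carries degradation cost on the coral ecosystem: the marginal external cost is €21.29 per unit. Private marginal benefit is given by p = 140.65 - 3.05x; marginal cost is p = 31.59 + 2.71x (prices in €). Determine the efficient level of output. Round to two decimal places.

x* = 15.24

Social marginal benefit = demand − MEC = 119.36 - 3.05x.
Set SMB = MC: 119.36 - 3.05x = 31.59 + 2.71x → x* = 15.2378.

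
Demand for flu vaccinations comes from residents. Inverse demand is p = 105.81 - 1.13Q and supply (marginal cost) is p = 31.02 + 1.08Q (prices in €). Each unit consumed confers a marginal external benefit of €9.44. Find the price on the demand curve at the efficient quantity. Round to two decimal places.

P = €62.74

Social marginal benefit = demand + MEB = 115.25 - 1.13Q.
Set SMB = MC: 115.25 - 1.13Q = 31.02 + 1.08Q → Q* = 38.1131.
Consumer price on the demand curve at Q*: 105.81 − 1.13×38.1131 = 62.7422.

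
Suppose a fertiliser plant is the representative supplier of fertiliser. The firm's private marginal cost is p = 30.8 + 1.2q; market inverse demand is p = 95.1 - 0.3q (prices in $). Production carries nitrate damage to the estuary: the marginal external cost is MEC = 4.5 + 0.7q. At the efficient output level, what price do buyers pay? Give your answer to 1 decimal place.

Social marginal cost = private MC + MEC = 35.3 + 1.9q.
Set SMC = demand: 35.3 + 1.9q = 95.1 - 0.3q → q* = 27.1818.
Consumer price on the demand curve at q*: 95.1 − 0.3×27.1818 = 86.9455.

P = $86.9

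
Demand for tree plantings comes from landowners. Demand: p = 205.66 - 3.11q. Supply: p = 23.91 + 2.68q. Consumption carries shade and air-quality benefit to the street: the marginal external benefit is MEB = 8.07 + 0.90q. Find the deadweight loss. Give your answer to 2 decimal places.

DWL = 134.89

Market equilibrium (private): 23.91 + 2.68q = 205.66 - 3.11q → q_m = 31.3903.
Social marginal benefit = demand + MEB = 213.73 - 2.21q.
Set SMB = MC: 213.73 - 2.21q = 23.91 + 2.68q → q* = 38.8180.
The welfare-loss triangle has base |q_m − q*| and height MEB(q_m) (the vertical gap between SMB and MC is zero at q* and MEB at q_m).
DWL = ½ × 7.4277 × 36.3213 = 134.8919.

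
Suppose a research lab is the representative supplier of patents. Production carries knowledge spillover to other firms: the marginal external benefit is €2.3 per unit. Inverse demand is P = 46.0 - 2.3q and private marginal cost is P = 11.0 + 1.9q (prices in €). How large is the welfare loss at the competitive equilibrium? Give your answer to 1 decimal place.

DWL = €0.6

Market equilibrium (private): 11.0 + 1.9q = 46.0 - 2.3q → q_m = 8.3333.
Social marginal cost = private MC − MEB = 8.7 + 1.9q.
Set SMC = demand: 8.7 + 1.9q = 46.0 - 2.3q → q* = 8.8810.
Height of the DWL triangle at q_m is demand(q_m) − SMC(q_m) = MEB(q_m) = 2.3000.
DWL = ½ × 0.5477 × 2.3000 = 0.6299.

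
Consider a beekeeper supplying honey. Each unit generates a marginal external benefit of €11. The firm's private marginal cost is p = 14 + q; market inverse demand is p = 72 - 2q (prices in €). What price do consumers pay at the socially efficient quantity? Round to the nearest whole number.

P = €26

Social marginal cost = private MC − MEB = 3 + q.
Set SMC = demand: 3 + q = 72 - 2q → q* = 23.0000.
Consumer price on the demand curve at q*: 72 − 2×23.0000 = 26.0000.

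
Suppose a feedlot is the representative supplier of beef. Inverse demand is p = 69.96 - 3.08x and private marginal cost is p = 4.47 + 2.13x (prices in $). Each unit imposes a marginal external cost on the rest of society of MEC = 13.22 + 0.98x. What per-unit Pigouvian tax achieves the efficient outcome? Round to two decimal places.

tax = $21.50 per unit

Social marginal cost = private MC + MEC = 17.69 + 3.11x.
Set SMC = demand: 17.69 + 3.11x = 69.96 - 3.08x → x* = 8.4443.
The Pigouvian tax equals MEC at x*: 13.22 + 0.98×8.4443 = 21.4954.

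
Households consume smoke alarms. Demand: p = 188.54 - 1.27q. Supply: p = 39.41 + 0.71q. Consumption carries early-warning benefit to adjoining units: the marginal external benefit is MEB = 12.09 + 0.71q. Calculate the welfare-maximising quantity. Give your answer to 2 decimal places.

q* = 126.94

Social marginal benefit = demand + MEB = 200.63 - 0.56q.
Set SMB = MC: 200.63 - 0.56q = 39.41 + 0.71q → q* = 126.9449.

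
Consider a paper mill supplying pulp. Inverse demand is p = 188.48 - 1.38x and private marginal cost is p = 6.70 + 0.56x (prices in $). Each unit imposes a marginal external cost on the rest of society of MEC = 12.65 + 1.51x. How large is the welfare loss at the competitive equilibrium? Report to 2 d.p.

DWL = $3443.29

Market equilibrium (private): 6.70 + 0.56x = 188.48 - 1.38x → x_m = 93.7010.
Social marginal cost = private MC + MEC = 19.35 + 2.07x.
Set SMC = demand: 19.35 + 2.07x = 188.48 - 1.38x → x* = 49.0232.
Height of the DWL triangle at x_m is SMC(x_m) − demand(x_m) = MEC(x_m) = 154.1386.
DWL = ½ × 44.6778 × 154.1386 = 3443.2868.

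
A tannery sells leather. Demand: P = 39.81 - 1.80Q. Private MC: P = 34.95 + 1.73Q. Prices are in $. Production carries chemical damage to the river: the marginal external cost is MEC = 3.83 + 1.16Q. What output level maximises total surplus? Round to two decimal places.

Social marginal cost = private MC + MEC = 38.78 + 2.89Q.
Set SMC = demand: 38.78 + 2.89Q = 39.81 - 1.80Q → Q* = 0.2196.

Q* = 0.22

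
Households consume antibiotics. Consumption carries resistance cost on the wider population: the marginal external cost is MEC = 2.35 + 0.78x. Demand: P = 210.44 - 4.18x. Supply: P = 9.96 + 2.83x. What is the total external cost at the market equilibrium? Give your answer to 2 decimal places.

386.19

Market equilibrium (private): 9.96 + 2.83x = 210.44 - 4.18x → x_m = 28.5991.
Total external cost = ∫₀^{x_m} (2.35 + 0.78x) dx = 2.35×28.5991 + ½×0.78×28.5991² = 386.1922.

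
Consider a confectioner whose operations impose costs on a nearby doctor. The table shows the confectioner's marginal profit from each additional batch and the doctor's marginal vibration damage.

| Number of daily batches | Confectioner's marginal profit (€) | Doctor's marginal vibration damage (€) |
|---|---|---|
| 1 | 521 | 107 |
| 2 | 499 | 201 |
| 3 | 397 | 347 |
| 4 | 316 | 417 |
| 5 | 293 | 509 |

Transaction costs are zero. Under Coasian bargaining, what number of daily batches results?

3

Bargaining reaches the level where marginal profit last exceeds marginal vibration damage.
That holds through level 3 (397 ≥ 347) but not at 4 (316 < 417).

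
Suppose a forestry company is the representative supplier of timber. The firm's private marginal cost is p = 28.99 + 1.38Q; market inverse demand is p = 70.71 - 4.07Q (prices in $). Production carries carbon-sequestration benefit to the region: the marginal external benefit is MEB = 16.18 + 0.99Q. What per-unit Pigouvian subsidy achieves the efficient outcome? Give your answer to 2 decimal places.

Social marginal cost = private MC − MEB = 12.81 + 0.39Q.
Set SMC = demand: 12.81 + 0.39Q = 70.71 - 4.07Q → Q* = 12.9821.
The Pigouvian subsidy equals MEB at Q*: 16.18 + 0.99×12.9821 = 29.0323.

subsidy = $29.03 per unit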